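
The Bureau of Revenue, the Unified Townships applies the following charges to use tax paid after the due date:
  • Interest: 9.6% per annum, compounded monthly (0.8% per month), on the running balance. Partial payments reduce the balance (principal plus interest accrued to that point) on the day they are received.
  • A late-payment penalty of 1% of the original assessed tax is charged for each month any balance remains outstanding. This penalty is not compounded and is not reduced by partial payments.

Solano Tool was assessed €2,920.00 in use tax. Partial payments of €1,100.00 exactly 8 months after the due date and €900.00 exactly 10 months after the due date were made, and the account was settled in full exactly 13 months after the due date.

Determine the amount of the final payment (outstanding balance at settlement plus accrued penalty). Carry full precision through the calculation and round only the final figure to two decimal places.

€1,551.81

Balance at month 8: €2,920.0000 × (1 + 0.008)^8 = €3,112.1972…
After €1,100.00 payment: €3,112.1972… − €1,100.00 = €2,012.1972…
Balance at month 10: €2,012.1972… × (1 + 0.008)^2 = €2,044.5211…
After €900.00 payment: €2,044.5211… − €900.00 = €1,144.5211…
Balance at month 13: €1,144.5211… × (1 + 0.008)^3 = €1,172.2100…
Penalty: 13 × 1% × €2,920.00 = €379.60
Final settlement = outstanding balance + penalty = €1,172.2100… + €379.60 = €1,551.81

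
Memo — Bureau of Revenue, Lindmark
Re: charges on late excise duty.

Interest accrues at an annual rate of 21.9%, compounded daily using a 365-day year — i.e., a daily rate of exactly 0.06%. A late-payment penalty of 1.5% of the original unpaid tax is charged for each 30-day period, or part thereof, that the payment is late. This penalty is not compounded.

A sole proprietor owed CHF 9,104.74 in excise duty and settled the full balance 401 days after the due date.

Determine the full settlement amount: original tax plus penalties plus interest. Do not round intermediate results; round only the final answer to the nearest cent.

Penalty periods: ⌈401/30⌉ = 14; penalty = 14 × 1.5% × CHF 9,104.74 = CHF 1,912.00…
Interest: CHF 9,104.74 × ((1 + 0.0006)^401 − 1) = CHF 9,104.74 × 0.27192035… = CHF 2,475.7641…
Total = CHF 9,104.74 + CHF 1,911.9954 + CHF 2,475.7641… = CHF 13,492.50

CHF 13,492.50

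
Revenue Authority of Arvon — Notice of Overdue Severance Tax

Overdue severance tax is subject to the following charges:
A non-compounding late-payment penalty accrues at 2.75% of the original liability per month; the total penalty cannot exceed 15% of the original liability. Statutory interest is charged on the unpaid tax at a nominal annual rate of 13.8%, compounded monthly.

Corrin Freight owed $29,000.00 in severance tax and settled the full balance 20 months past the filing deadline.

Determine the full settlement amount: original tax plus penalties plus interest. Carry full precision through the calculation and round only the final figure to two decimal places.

Penalty (uncapped): 20 × 2.75% × $29,000.00 = $15,950.00; cap = 15% × $29,000.00 = $4,350.00 → penalty = $4,350.00
Interest (13.8%/yr ÷ 12 = 1.15%/month): $29,000.00 × ((1 + 0.0115)^20 − 1) = $7,451.5282…
Total = $29,000.00 + $4,350.0000 + $7,451.5282… = $40,801.53

$40,801.53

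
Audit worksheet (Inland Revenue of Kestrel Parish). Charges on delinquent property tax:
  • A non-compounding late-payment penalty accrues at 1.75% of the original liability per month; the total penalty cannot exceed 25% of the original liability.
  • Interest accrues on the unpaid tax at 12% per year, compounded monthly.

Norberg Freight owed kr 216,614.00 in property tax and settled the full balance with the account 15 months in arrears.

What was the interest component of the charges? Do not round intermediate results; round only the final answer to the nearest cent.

kr 34,868.13

Interest (12%/yr ÷ 12 = 1%/month): kr 216,614.00 × ((1 + 0.01)^15 − 1) = kr 34,868.1293…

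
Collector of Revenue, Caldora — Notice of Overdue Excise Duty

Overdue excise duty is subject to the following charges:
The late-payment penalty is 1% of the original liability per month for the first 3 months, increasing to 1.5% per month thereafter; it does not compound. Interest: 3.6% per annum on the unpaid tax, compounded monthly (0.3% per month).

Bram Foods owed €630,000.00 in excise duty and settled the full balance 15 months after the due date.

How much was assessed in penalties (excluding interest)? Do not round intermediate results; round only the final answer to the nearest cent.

€132,300.00

Penalty, months 1–3: 3 × 1% × €630,000.00 = €18,900.00
Penalty, months 4–15: 12 × 1.5% × €630,000.00 = €113,400.00
Total penalty = €18,900.00 + €113,400.00 = €132,300.00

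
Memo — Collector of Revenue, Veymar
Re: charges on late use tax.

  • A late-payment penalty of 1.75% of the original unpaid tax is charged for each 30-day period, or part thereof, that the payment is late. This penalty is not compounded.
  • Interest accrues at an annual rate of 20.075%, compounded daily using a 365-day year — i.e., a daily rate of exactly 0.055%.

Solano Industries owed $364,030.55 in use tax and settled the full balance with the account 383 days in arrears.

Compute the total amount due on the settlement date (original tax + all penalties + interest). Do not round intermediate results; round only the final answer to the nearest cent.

Penalty periods: ⌈383/30⌉ = 13; penalty = 13 × 1.75% × $364,030.55 = $82,816.95…
Interest: $364,030.55 × ((1 + 0.00055)^383 − 1) = $364,030.55 × 0.23440873… = $85,331.9381…
Total = $364,030.55 + $82,816.9501… + $85,331.9381… = $532,179.44

$532,179.44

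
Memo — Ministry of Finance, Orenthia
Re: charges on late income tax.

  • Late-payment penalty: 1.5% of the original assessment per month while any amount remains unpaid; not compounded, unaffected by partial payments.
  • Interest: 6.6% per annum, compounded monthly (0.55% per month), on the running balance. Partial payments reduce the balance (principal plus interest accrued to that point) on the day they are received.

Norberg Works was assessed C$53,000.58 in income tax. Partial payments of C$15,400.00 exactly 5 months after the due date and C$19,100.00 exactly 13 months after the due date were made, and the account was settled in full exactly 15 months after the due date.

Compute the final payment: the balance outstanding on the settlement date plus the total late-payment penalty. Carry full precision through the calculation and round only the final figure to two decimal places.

Balance at month 5: C$53,000.5800 × (1 + 0.0055)^5 = C$54,474.2170…
After C$15,400.00 payment: C$54,474.2170… − C$15,400.00 = C$39,074.2170…
Balance at month 13: C$39,074.2170… × (1 + 0.0055)^8 = C$40,826.9450…
After C$19,100.00 payment: C$40,826.9450… − C$19,100.00 = C$21,726.9450…
Balance at month 15: C$21,726.9450… × (1 + 0.0055)^2 = C$21,966.5987…
Penalty: 15 × 1.5% × C$53,000.58 = C$11,925.13…
Final settlement = outstanding balance + penalty = C$21,966.5987… + C$11,925.13… = C$33,891.73

C$33,891.73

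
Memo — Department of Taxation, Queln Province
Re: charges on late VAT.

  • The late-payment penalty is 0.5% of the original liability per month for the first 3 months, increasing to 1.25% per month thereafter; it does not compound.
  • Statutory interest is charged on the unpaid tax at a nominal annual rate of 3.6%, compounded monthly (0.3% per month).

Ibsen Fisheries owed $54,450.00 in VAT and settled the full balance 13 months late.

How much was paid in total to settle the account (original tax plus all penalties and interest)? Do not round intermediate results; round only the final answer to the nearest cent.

$64,235.20

Penalty, months 1–3: 3 × 0.5% × $54,450.00 = $816.75
Penalty, months 4–13: 10 × 1.25% × $54,450.00 = $6,806.25
Interest: $54,450.00 × ((1 + 0.003)^13 − 1) = $54,450.00 × 0.0397098… = $2,162.1975…
Total = $54,450.00 + $7,623.0000 + $2,162.1975… = $64,235.20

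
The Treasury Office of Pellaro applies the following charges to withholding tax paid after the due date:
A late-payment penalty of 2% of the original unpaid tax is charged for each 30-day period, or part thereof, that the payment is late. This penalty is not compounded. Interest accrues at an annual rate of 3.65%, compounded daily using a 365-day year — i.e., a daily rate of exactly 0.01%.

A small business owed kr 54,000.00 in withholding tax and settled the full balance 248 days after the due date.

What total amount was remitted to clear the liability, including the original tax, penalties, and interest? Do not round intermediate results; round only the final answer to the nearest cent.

Penalty periods: ⌈248/30⌉ = 9; penalty = 9 × 2% × kr 54,000.00 = kr 9,720.00
Interest: kr 54,000.00 × ((1 + 0.0001)^248 − 1) = kr 54,000.00 × 0.02510881… = kr 1,355.8756…
Total = kr 54,000.00 + kr 9,720.0000 + kr 1,355.8756… = kr 65,075.88

kr 65,075.88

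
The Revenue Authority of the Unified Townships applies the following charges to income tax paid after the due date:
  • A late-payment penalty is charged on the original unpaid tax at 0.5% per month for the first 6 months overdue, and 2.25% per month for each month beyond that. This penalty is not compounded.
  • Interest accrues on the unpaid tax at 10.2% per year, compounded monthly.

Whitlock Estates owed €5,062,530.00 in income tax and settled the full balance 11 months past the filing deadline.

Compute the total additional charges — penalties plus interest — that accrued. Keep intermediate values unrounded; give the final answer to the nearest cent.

€1,215,396.12

Penalty, months 1–6: 6 × 0.5% × €5,062,530.00 = €151,875.90
Penalty, months 7–11: 5 × 2.25% × €5,062,530.00 = €569,534.63…
Interest (10.2%/yr ÷ 12 = 0.85%/month): €5,062,530.00 × ((1 + 0.0085)^11 − 1) = €493,985.5984…
Penalties + interest = €721,410.5250 + €493,985.5984… = €1,215,396.12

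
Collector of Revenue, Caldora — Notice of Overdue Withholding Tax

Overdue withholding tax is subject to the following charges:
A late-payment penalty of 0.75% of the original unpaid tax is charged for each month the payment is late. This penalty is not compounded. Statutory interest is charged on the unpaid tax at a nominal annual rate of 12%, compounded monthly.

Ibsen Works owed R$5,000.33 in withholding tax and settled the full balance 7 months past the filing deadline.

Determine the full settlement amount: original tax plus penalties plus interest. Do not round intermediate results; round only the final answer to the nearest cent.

Late-payment penalty = 0.75% × R$5,000.33 × 7 mo = R$262.52…
Interest (12%/yr ÷ 12 = 1%/month): R$5,000.33 × ((1 + 0.01)^7 − 1) = R$360.7006…
Total = R$5,000.33 + R$262.5173… + R$360.7006… = R$5,623.55

R$5,623.55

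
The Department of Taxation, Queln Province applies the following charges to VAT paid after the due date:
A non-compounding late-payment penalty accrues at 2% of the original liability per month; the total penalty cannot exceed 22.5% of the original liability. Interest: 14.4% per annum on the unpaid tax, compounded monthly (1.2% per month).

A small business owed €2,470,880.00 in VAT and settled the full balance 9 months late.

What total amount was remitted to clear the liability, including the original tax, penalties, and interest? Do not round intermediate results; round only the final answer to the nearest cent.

Penalty: 9 × 2% × €2,470,880.00 = €444,758.40 (below the 22.5% cap of €555,948.00)
Interest: €2,470,880.00 × ((1 + 0.012)^9 − 1) = €2,470,880.00 × 0.1133318… = €280,029.2689…
Total = €2,470,880.00 + €444,758.4000 + €280,029.2689… = €3,195,667.67

€3,195,667.67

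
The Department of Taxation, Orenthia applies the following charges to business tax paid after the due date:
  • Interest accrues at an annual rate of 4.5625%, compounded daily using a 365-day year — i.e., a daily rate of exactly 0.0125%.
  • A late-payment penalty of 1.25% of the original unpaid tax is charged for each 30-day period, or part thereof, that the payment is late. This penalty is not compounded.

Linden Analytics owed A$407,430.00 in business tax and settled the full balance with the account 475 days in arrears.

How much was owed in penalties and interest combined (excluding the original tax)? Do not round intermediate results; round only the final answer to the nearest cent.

A$106,408.15

Penalty periods: ⌈475/30⌉ = 16; penalty = 16 × 1.25% × A$407,430.00 = A$81,486.00
Interest: A$407,430.00 × ((1 + 0.000125)^475 − 1) = A$407,430.00 × 0.06116917… = A$24,922.1543…
Penalties + interest = A$81,486.0000 + A$24,922.1543… = A$106,408.15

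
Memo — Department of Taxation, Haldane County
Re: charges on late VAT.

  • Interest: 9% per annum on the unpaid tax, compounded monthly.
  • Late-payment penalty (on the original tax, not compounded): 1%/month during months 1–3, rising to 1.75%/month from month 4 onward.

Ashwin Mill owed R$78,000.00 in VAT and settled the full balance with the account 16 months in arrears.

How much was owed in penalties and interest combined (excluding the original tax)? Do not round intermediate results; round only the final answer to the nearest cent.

R$29,990.38

Penalty, months 1–3: 3 × 1% × R$78,000.00 = R$2,340.00
Penalty, months 4–16: 13 × 1.75% × R$78,000.00 = R$17,745.00
Interest (9%/yr ÷ 12 = 0.75%/month): R$78,000.00 × ((1 + 0.0075)^16 − 1) = R$9,905.3849…
Penalties + interest = R$20,085.0000 + R$9,905.3849… = R$29,990.38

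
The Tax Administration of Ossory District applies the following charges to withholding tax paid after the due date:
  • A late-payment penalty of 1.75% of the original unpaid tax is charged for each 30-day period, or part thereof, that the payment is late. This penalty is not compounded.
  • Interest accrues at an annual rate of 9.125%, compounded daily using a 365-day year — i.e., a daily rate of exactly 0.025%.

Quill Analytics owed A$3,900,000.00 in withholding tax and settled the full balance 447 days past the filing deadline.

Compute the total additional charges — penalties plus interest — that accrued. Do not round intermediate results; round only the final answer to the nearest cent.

Penalty periods: ⌈447/30⌉ = 15; penalty = 15 × 1.75% × A$3,900,000.00 = A$1,023,750.00
Interest: A$3,900,000.00 × ((1 + 0.00025)^447 − 1) = A$3,900,000.00 × 0.11821765… = A$461,048.8341…
Penalties + interest = A$1,023,750.0000 + A$461,048.8341… = A$1,484,798.83

A$1,484,798.83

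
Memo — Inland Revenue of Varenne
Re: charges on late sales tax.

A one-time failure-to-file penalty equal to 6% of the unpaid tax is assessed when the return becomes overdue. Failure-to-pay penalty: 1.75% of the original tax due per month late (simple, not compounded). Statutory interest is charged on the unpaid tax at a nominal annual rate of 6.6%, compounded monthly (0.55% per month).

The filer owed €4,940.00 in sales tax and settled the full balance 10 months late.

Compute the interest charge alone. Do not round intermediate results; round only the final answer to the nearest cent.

€278.52

Interest: €4,940.00 × ((1 + 0.0055)^10 − 1) = €4,940.00 × 0.0563814… = €278.5242…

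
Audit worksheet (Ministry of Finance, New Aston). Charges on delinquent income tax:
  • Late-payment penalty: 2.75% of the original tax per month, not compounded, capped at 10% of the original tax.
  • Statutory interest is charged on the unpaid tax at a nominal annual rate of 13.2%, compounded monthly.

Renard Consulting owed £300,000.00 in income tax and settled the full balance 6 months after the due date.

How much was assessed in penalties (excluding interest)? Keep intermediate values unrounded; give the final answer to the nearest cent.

£30,000.00

Penalty (uncapped): 6 × 2.75% × £300,000.00 = £49,500.00; cap = 10% × £300,000.00 = £30,000.00 → penalty = £30,000.00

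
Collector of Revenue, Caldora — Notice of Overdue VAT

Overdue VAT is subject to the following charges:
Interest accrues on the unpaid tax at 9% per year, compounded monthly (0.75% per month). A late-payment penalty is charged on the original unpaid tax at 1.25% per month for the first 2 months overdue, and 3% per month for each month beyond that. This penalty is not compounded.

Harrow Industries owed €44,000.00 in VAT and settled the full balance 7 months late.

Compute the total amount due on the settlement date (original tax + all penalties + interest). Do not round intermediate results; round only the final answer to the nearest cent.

Penalty, months 1–2: 2 × 1.25% × €44,000.00 = €1,100.00
Penalty, months 3–7: 5 × 3% × €44,000.00 = €6,600.00
Interest: €44,000.00 × ((1 + 0.0075)^7 − 1) = €44,000.00 × 0.0536961… = €2,362.6296…
Total = €44,000.00 + €7,700.0000 + €2,362.6296… = €54,062.63

€54,062.63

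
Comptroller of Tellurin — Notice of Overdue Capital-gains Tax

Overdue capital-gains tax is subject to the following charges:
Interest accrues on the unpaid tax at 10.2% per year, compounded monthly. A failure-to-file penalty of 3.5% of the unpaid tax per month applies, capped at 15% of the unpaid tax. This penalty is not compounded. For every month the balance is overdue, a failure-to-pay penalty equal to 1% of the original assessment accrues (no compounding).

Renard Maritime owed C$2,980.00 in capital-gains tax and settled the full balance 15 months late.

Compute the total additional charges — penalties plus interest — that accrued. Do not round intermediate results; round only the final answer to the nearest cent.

C$1,297.41

Failure-to-file: 15 × 3.5% × C$2,980.00 = C$1,564.50, capped at 15% × C$2,980.00 = C$447.00
Failure-to-pay penalty: 15 × 1% × C$2,980.00 = C$447.00
Interest (10.2%/yr ÷ 12 = 0.85%/month): C$2,980.00 × ((1 + 0.0085)^15 − 1) = C$403.4114…
Penalties + interest = C$894.0000 + C$403.4114… = C$1,297.41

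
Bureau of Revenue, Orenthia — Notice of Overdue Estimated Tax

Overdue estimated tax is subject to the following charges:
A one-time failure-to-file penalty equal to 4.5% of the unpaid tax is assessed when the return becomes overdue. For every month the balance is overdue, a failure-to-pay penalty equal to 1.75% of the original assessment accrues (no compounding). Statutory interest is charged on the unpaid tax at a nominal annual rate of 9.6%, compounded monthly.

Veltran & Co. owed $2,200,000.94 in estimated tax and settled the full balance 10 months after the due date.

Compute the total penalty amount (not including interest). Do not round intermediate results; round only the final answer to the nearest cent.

Failure-to-file penalty: 4.5% × $2,200,000.94 = $99,000.04…
Failure-to-pay penalty: 10 × 1.75% × $2,200,000.94 = $385,000.16…
Total penalty = $99,000.04… + $385,000.16… = $484,000.21

$484,000.21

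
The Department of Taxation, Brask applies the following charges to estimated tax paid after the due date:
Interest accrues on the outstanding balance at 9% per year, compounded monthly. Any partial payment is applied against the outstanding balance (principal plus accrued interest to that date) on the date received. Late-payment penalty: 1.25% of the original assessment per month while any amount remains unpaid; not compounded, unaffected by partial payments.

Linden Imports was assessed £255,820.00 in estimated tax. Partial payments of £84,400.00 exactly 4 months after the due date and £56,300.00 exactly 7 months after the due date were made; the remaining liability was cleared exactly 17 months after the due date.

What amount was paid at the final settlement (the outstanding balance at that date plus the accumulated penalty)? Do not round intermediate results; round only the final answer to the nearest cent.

£191,153.60

Monthly rate = 9% ÷ 12 = 0.75%
Balance at month 4: £255,820.0000 × (1 + 0.0075)^4 = £263,581.3718…
After £84,400.00 payment: £263,581.3718… − £84,400.00 = £179,181.3718…
Balance at month 7: £179,181.3718… × (1 + 0.0075)^3 = £183,243.2651…
After £56,300.00 payment: £183,243.2651… − £56,300.00 = £126,943.2651…
Balance at month 17: £126,943.2651… × (1 + 0.0075)^10 = £136,791.8467…
Penalty: 17 × 1.25% × £255,820.00 = £54,361.75
Final settlement = outstanding balance + penalty = £136,791.8467… + £54,361.75 = £191,153.60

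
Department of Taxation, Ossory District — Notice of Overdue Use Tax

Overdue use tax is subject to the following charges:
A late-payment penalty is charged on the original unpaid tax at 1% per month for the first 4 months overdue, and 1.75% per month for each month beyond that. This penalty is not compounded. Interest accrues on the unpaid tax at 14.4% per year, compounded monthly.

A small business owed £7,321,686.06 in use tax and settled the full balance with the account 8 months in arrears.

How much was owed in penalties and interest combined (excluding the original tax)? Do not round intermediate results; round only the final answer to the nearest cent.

Penalty, months 1–4: 4 × 1% × £7,321,686.06 = £292,867.44…
Penalty, months 5–8: 4 × 1.75% × £7,321,686.06 = £512,518.02…
Interest (14.4%/yr ÷ 12 = 1.2%/month): £7,321,686.06 × ((1 + 0.012)^8 − 1) = £733,122.1351…
Penalties + interest = £805,385.4666 + £733,122.1351… = £1,538,507.60

£1,538,507.60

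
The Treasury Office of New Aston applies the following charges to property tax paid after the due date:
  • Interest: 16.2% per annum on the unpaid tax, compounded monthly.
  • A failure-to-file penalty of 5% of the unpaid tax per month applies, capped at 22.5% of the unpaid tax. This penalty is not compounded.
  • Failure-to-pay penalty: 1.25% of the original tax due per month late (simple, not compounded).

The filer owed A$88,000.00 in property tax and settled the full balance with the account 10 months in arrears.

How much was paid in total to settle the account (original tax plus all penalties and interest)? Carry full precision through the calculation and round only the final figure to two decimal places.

Failure-to-file: 10 × 5% × A$88,000.00 = A$44,000.00, capped at 22.5% × A$88,000.00 = A$19,800.00
Failure-to-pay penalty = 1.25% × A$88,000.00 × 10 mo = A$11,000.00
Interest (16.2%/yr ÷ 12 = 1.35%/month): A$88,000.00 × ((1 + 0.0135)^10 − 1) = A$12,628.3154…
Total = A$88,000.00 + A$30,800.0000 + A$12,628.3154… = A$131,428.32

A$131,428.32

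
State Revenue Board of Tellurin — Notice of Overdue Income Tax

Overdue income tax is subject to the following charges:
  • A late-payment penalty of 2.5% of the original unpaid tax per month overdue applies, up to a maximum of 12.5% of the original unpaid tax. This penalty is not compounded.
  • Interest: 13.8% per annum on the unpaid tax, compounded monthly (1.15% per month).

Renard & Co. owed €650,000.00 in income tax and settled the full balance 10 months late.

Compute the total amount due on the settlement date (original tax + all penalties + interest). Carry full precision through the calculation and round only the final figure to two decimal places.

Penalty (uncapped): 10 × 2.5% × €650,000.00 = €162,500.00; cap = 12.5% × €650,000.00 = €81,250.00 → penalty = €81,250.00
Interest: €650,000.00 × ((1 + 0.0115)^10 − 1) = €650,000.00 × 0.1211375… = €78,739.3614…
Total = €650,000.00 + €81,250.0000 + €78,739.3614… = €809,989.36

€809,989.36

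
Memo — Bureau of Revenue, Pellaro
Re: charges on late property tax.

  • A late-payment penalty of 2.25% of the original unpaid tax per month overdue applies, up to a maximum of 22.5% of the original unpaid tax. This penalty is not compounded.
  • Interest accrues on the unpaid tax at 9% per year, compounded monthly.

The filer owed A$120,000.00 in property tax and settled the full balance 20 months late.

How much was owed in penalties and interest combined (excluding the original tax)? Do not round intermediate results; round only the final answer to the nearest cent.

Penalty (uncapped): 20 × 2.25% × A$120,000.00 = A$54,000.00; cap = 22.5% × A$120,000.00 = A$27,000.00 → penalty = A$27,000.00
Interest (9%/yr ÷ 12 = 0.75%/month): A$120,000.00 × ((1 + 0.0075)^20 − 1) = A$19,342.0971…
Penalties + interest = A$27,000.0000 + A$19,342.0971… = A$46,342.10

A$46,342.10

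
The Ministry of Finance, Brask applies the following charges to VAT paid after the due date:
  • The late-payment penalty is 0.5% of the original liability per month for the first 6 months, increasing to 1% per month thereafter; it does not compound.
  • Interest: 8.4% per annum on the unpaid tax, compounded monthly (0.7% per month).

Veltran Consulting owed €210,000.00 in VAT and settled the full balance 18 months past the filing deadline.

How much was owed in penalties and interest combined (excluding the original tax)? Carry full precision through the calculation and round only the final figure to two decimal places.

€59,594.72

Penalty, months 1–6: 6 × 0.5% × €210,000.00 = €6,300.00
Penalty, months 7–18: 12 × 1% × €210,000.00 = €25,200.00
Interest: €210,000.00 × ((1 + 0.007)^18 − 1) = €210,000.00 × 0.1337844… = €28,094.7201…
Penalties + interest = €31,500.0000 + €28,094.7201… = €59,594.72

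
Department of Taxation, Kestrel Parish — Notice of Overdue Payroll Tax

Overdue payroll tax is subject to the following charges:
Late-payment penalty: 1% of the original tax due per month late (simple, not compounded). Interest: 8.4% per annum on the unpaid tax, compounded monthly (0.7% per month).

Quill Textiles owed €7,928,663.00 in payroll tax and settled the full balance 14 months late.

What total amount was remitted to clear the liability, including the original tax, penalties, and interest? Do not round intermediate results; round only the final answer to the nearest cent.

€9,852,047.94

Late-payment penalty = 1% × €7,928,663.00 × 14 mo = €1,110,012.82
Interest: €7,928,663.00 × ((1 + 0.007)^14 − 1) = €7,928,663.00 × 0.1025863… = €813,372.1171…
Total = €7,928,663.00 + €1,110,012.8200 + €813,372.1171… = €9,852,047.94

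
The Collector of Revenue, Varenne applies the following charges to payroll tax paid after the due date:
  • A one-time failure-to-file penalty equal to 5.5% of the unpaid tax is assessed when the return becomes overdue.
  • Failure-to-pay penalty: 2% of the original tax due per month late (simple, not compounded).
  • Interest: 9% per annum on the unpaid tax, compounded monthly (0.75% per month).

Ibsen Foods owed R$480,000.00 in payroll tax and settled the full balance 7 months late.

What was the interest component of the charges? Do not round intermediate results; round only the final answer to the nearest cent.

R$25,774.14

Interest: R$480,000.00 × ((1 + 0.0075)^7 − 1) = R$480,000.00 × 0.0536961… = R$25,774.1409…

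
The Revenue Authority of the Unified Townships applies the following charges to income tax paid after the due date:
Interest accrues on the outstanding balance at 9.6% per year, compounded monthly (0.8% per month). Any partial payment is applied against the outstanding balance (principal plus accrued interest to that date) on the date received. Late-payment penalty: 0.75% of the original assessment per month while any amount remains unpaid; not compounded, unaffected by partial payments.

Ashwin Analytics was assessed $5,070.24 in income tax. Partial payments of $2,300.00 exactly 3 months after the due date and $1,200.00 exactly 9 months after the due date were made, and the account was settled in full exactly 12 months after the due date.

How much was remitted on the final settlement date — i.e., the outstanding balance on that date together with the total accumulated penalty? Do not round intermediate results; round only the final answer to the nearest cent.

$2,335.27

Balance at month 3: $5,070.2400 × (1 + 0.008)^3 = $5,192.9018…
After $2,300.00 payment: $5,192.9018… − $2,300.00 = $2,892.9018…
Balance at month 9: $2,892.9018… × (1 + 0.008)^6 = $3,034.5681…
After $1,200.00 payment: $3,034.5681… − $1,200.00 = $1,834.5681…
Balance at month 12: $1,834.5681… × (1 + 0.008)^3 = $1,878.9509…
Penalty: 12 × 0.75% × $5,070.24 = $456.32…
Final settlement = outstanding balance + penalty = $1,878.9509… + $456.32… = $2,335.27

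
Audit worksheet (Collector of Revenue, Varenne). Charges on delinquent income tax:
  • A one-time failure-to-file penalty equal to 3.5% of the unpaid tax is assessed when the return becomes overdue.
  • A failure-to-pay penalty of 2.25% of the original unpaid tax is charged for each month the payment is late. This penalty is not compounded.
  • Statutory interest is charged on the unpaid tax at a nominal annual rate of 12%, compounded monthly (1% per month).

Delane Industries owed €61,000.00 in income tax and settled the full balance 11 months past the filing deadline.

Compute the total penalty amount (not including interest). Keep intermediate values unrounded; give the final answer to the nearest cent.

Failure-to-file penalty: 3.5% × €61,000.00 = €2,135.00
Failure-to-pay penalty = 2.25% × €61,000.00 × 11 mo = €15,097.50
Total penalty = €2,135.00 + €15,097.50 = €17,232.50

€17,232.50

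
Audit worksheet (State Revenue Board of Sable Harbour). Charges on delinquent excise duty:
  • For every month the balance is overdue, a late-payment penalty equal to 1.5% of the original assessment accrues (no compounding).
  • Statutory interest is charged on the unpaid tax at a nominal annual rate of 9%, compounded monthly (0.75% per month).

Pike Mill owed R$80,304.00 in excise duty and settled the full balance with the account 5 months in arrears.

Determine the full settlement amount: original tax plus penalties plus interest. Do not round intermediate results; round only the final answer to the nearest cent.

R$89,383.71

Late-payment penalty: 5 × 1.5% × R$80,304.00 = R$6,022.80
Interest: R$80,304.00 × ((1 + 0.0075)^5 − 1) = R$80,304.00 × 0.0380667… = R$3,056.9111…
Total = R$80,304.00 + R$6,022.8000 + R$3,056.9111… = R$89,383.71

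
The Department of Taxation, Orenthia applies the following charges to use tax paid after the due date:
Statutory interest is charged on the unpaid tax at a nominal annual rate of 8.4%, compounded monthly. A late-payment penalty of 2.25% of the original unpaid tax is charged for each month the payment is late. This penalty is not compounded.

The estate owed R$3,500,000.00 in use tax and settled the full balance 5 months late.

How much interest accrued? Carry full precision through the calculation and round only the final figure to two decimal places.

Interest (8.4%/yr ÷ 12 = 0.7%/month): R$3,500,000.00 × ((1 + 0.007)^5 − 1) = R$124,227.0471…

R$124,227.05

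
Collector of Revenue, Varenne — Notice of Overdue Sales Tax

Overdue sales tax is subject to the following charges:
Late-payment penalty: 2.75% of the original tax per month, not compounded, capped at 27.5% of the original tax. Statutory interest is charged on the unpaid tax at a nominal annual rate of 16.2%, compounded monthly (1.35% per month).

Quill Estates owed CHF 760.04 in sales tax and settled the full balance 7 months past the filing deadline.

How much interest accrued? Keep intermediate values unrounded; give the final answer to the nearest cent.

Interest: CHF 760.04 × ((1 + 0.0135)^7 − 1) = CHF 760.04 × 0.0984145… = CHF 74.7990…

CHF 74.80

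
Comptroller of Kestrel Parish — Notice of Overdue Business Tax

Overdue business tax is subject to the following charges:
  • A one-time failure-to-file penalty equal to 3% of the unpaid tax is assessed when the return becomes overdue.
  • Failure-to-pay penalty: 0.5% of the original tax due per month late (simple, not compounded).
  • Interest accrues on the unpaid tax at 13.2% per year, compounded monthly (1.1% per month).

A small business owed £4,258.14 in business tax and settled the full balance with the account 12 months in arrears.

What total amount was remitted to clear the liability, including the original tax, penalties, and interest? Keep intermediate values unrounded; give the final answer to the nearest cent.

Failure-to-file penalty: 3% × £4,258.14 = £127.74…
Failure-to-pay penalty: 12 × 0.5% × £4,258.14 = £255.49…
Interest: £4,258.14 × ((1 + 0.011)^12 − 1) = £4,258.14 × 0.1402862… = £597.3583…
Total = £4,258.14 + £383.2326 + £597.3583… = £5,238.73

£5,238.73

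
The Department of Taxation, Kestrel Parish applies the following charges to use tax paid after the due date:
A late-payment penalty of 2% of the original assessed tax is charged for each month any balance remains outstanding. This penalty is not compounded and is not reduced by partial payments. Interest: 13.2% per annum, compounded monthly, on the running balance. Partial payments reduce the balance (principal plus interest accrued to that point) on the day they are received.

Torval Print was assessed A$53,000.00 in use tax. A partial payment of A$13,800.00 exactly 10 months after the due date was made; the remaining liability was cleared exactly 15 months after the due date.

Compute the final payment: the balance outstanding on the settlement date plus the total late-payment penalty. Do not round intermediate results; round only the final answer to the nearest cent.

A$63,775.66

Monthly rate = 13.2% ÷ 12 = 1.1%
Balance at month 10: A$53,000.0000 × (1 + 0.011)^10 = A$59,127.2153…
After A$13,800.00 payment: A$59,127.2153… − A$13,800.00 = A$45,327.2153…
Balance at month 15: A$45,327.2153… × (1 + 0.011)^5 = A$47,875.6647…
Penalty: 15 × 2% × A$53,000.00 = A$15,900.00
Final settlement = outstanding balance + penalty = A$47,875.6647… + A$15,900.00 = A$63,775.66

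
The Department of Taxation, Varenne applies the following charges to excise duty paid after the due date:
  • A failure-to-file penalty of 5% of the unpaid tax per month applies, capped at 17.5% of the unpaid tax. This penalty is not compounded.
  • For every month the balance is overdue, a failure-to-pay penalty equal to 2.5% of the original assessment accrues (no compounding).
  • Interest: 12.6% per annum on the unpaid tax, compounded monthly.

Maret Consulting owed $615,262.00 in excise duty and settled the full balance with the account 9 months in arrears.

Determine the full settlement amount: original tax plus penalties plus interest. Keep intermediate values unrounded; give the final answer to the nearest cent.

Failure-to-file: 9 × 5% × $615,262.00 = $276,867.90, capped at 17.5% × $615,262.00 = $107,670.85
Failure-to-pay penalty: 9 × 2.5% × $615,262.00 = $138,433.95
Interest (12.6%/yr ÷ 12 = 1.05%/month): $615,262.00 × ((1 + 0.0105)^9 − 1) = $60,645.0145…
Total = $615,262.00 + $246,104.8000 + $60,645.0145… = $922,011.81

$922,011.81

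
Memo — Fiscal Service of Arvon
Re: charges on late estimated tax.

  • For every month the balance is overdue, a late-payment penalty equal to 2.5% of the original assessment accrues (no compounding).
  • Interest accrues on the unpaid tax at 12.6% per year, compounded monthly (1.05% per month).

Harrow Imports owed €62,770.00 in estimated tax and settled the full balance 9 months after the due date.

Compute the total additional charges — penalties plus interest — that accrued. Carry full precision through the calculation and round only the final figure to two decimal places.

Late-payment penalty = 2.5% × €62,770.00 × 9 mo = €14,123.25
Interest: €62,770.00 × ((1 + 0.0105)^9 − 1) = €62,770.00 × 0.0985678… = €6,187.1001…
Penalties + interest = €14,123.2500 + €6,187.1001… = €20,310.35

€20,310.35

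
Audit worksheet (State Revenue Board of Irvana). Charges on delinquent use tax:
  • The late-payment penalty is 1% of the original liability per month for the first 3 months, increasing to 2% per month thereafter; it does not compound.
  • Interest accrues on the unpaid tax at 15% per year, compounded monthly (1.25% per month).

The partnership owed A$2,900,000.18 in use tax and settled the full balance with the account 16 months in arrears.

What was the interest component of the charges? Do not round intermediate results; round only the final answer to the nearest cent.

Interest: A$2,900,000.18 × ((1 + 0.0125)^16 − 1) = A$2,900,000.18 × 0.2198895… = A$637,679.7279…

A$637,679.73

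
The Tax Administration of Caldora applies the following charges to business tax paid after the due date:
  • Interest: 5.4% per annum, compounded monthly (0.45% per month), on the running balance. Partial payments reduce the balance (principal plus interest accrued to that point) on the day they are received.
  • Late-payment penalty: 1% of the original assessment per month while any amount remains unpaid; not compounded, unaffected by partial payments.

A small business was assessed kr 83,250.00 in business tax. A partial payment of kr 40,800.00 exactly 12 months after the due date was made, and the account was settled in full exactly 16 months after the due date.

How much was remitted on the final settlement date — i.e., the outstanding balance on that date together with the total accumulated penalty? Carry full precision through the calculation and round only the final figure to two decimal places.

Balance at month 12: kr 83,250.0000 × (1 + 0.0045)^12 = kr 87,858.4496…
After kr 40,800.00 payment: kr 87,858.4496… − kr 40,800.00 = kr 47,058.4496…
Balance at month 16: kr 47,058.4496… × (1 + 0.0045)^4 = kr 47,911.2365…
Penalty: 16 × 1% × kr 83,250.00 = kr 13,320.00
Final settlement = outstanding balance + penalty = kr 47,911.2365… + kr 13,320.00 = kr 61,231.24

kr 61,231.24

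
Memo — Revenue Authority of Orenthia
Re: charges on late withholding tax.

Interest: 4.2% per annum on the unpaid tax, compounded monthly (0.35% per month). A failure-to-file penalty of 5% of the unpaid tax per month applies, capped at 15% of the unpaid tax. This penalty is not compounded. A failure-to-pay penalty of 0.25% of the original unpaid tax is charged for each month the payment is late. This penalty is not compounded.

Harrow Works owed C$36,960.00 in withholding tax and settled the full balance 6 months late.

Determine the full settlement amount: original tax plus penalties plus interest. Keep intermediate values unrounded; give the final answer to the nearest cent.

C$43,841.38

Failure-to-file: 6 × 5% × C$36,960.00 = C$11,088.00, capped at 15% × C$36,960.00 = C$5,544.00
Failure-to-pay penalty = 0.25% × C$36,960.00 × 6 mo = C$554.40
Interest: C$36,960.00 × ((1 + 0.0035)^6 − 1) = C$36,960.00 × 0.0211846… = C$782.9832…
Total = C$36,960.00 + C$6,098.4000 + C$782.9832… = C$43,841.38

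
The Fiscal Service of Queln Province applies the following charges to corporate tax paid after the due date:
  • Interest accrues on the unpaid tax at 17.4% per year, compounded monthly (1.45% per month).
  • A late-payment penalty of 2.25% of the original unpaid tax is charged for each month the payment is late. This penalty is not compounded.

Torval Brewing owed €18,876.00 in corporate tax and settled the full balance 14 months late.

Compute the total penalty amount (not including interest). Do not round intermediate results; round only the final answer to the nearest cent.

€5,945.94

Late-payment penalty = 2.25% × €18,876.00 × 14 mo = €5,945.94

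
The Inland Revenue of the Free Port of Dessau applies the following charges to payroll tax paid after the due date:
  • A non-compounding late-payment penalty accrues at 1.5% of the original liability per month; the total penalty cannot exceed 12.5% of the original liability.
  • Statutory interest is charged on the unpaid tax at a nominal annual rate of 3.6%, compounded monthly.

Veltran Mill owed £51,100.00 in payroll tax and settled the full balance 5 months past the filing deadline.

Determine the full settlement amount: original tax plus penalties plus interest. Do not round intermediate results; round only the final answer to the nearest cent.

£55,703.61

Penalty: 5 × 1.5% × £51,100.00 = £3,832.50 (below the 12.5% cap of £6,387.50)
Interest (3.6%/yr ÷ 12 = 0.3%/month): £51,100.00 × ((1 + 0.003)^5 − 1) = £771.1128…
Total = £51,100.00 + £3,832.5000 + £771.1128… = £55,703.61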